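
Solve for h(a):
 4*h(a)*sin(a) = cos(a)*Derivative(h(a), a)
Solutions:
 h(a) = C1/cos(a)^4


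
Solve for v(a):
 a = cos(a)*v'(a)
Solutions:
 v(a) = C1 + Integral(a/cos(a), a)


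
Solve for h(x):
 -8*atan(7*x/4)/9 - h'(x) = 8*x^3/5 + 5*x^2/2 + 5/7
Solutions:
 h(x) = C1 - 2*x^4/5 - 5*x^3/6 - 8*x*atan(7*x/4)/9 - 5*x/7 + 16*log(49*x^2 + 16)/63


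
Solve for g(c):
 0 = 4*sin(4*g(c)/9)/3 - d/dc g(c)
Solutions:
 -4*c/3 + 9*log(cos(4*g(c)/9) - 1)/8 - 9*log(cos(4*g(c)/9) + 1)/8 = C1


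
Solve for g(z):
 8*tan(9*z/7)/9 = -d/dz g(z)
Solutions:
 g(z) = C1 + 56*log(cos(9*z/7))/81


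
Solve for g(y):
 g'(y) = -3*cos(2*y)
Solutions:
 g(y) = C1 - 3*sin(2*y)/2


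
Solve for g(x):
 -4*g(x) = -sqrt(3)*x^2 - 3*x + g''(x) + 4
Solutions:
 g(x) = C1*sin(2*x) + C2*cos(2*x) + sqrt(3)*x^2/4 + 3*x/4 - 1 - sqrt(3)/8


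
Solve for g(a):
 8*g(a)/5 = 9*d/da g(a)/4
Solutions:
 g(a) = C1*exp(32*a/45)


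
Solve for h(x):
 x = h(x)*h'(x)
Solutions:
 h(x) = -sqrt(C1 + x^2)
 h(x) = sqrt(C1 + x^2)


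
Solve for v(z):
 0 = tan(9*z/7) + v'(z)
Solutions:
 v(z) = C1 + 7*log(cos(9*z/7))/9


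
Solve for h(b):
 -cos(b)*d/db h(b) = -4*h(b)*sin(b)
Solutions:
 h(b) = C1/cos(b)^4


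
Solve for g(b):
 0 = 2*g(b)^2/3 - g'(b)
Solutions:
 g(b) = -3/(C1 + 2*b)


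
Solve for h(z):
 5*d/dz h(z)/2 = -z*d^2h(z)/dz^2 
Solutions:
 h(z) = C1 + C2/z^(3/2)


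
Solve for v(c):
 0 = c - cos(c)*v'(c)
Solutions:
 v(c) = C1 + Integral(c/cos(c), c)


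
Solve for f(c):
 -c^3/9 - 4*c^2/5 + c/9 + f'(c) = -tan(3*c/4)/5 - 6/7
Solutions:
 f(c) = C1 + c^4/36 + 4*c^3/15 - c^2/18 - 6*c/7 + 4*log(cos(3*c/4))/15


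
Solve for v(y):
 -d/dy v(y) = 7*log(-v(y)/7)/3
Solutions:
 3*Integral(1/(log(-_y) - log(7)), (_y, v(y)))/7 = C1 - y


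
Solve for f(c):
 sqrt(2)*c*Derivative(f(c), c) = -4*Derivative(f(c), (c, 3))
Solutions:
 f(c) = C1 + Integral(C2*airyai(-sqrt(2)*c/2) + C3*airybi(-sqrt(2)*c/2), c)


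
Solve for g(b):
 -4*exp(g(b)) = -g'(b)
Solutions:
 g(b) = log(-1/(C1 + 4*b))


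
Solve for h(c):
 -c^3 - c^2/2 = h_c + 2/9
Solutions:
 h(c) = C1 - c^4/4 - c^3/6 - 2*c/9


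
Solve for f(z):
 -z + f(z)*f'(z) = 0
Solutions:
 f(z) = -sqrt(C1 + z^2)
 f(z) = sqrt(C1 + z^2)


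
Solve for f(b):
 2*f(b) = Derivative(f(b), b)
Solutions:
 f(b) = C1*exp(2*b)


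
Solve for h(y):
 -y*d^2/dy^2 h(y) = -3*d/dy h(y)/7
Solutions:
 h(y) = C1 + C2*y^(10/7)


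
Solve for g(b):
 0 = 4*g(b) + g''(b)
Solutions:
 g(b) = C1*sin(2*b) + C2*cos(2*b)


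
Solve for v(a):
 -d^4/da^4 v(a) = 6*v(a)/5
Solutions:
 v(a) = (C1*sin(10^(3/4)*3^(1/4)*a/10) + C2*cos(10^(3/4)*3^(1/4)*a/10))*exp(-10^(3/4)*3^(1/4)*a/10) + (C3*sin(10^(3/4)*3^(1/4)*a/10) + C4*cos(10^(3/4)*3^(1/4)*a/10))*exp(10^(3/4)*3^(1/4)*a/10)


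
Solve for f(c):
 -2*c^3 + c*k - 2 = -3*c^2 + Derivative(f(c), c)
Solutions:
 f(c) = C1 - c^4/2 + c^3 + c^2*k/2 - 2*c


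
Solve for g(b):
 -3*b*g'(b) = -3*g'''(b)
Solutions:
 g(b) = C1 + Integral(C2*airyai(b) + C3*airybi(b), b)


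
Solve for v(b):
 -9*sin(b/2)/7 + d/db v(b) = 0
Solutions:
 v(b) = C1 - 18*cos(b/2)/7


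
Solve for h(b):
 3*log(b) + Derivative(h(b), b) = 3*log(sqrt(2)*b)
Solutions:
 h(b) = C1 + 3*b*log(2)/2


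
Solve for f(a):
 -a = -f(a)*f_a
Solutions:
 f(a) = -sqrt(C1 + a^2)
 f(a) = sqrt(C1 + a^2)


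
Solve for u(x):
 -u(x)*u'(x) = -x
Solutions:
 u(x) = -sqrt(C1 + x^2)
 u(x) = sqrt(C1 + x^2)


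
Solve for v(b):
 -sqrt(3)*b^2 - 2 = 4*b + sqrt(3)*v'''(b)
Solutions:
 v(b) = C1 + C2*b + C3*b^2 - b^5/60 - sqrt(3)*b^4/18 - sqrt(3)*b^3/9


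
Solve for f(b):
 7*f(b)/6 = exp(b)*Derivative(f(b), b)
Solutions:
 f(b) = C1*exp(-7*exp(-b)/6)


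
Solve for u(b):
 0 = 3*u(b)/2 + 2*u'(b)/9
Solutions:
 u(b) = C1*exp(-27*b/4)


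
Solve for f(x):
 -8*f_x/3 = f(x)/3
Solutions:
 f(x) = C1*exp(-x/8)


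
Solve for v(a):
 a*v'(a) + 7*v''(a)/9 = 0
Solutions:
 v(a) = C1 + C2*erf(3*sqrt(14)*a/14)


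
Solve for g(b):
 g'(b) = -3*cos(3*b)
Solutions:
 g(b) = C1 - sin(3*b)


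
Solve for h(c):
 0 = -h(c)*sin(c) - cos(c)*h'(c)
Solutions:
 h(c) = C1*cos(c)


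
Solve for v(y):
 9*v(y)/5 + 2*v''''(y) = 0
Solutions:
 v(y) = (C1*sin(2^(1/4)*sqrt(3)*5^(3/4)*y/10) + C2*cos(2^(1/4)*sqrt(3)*5^(3/4)*y/10))*exp(-2^(1/4)*sqrt(3)*5^(3/4)*y/10) + (C3*sin(2^(1/4)*sqrt(3)*5^(3/4)*y/10) + C4*cos(2^(1/4)*sqrt(3)*5^(3/4)*y/10))*exp(2^(1/4)*sqrt(3)*5^(3/4)*y/10)


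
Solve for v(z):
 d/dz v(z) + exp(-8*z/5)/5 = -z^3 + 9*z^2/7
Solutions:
 v(z) = C1 - z^4/4 + 3*z^3/7 + exp(-8*z/5)/8


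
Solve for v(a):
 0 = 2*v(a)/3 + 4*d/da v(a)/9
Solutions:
 v(a) = C1*exp(-3*a/2)


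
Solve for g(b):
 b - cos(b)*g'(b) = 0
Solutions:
 g(b) = C1 + Integral(b/cos(b), b)


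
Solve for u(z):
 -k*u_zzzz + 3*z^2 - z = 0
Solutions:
 u(z) = C1 + C2*z + C3*z^2 + C4*z^3 + z^6/(120*k) - z^5/(120*k)


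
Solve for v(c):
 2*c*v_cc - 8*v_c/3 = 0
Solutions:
 v(c) = C1 + C2*c^(7/3)


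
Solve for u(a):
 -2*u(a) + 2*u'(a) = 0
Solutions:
 u(a) = C1*exp(a)


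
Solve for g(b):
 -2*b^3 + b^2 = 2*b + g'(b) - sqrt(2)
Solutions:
 g(b) = C1 - b^4/2 + b^3/3 - b^2 + sqrt(2)*b


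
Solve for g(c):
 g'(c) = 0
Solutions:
 g(c) = C1


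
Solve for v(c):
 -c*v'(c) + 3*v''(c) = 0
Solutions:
 v(c) = C1 + C2*erfi(sqrt(6)*c/6)


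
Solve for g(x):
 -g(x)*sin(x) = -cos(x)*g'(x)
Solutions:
 g(x) = C1/cos(x)


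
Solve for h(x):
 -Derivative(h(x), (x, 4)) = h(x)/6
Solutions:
 h(x) = (C1*sin(2^(1/4)*3^(3/4)*x/6) + C2*cos(2^(1/4)*3^(3/4)*x/6))*exp(-2^(1/4)*3^(3/4)*x/6) + (C3*sin(2^(1/4)*3^(3/4)*x/6) + C4*cos(2^(1/4)*3^(3/4)*x/6))*exp(2^(1/4)*3^(3/4)*x/6)


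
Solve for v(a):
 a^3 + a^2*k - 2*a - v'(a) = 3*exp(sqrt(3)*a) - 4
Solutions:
 v(a) = C1 + a^4/4 + a^3*k/3 - a^2 + 4*a - sqrt(3)*exp(sqrt(3)*a)


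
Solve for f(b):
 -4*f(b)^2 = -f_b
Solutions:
 f(b) = -1/(C1 + 4*b)


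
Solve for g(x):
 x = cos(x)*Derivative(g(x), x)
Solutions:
 g(x) = C1 + Integral(x/cos(x), x)


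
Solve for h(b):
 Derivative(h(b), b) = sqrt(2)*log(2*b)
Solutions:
 h(b) = C1 + sqrt(2)*b*log(b) - sqrt(2)*b + sqrt(2)*b*log(2)


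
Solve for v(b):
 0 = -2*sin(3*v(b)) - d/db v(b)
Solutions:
 v(b) = -acos((-C1 - exp(12*b))/(C1 - exp(12*b)))/3 + 2*pi/3
 v(b) = acos((-C1 - exp(12*b))/(C1 - exp(12*b)))/3


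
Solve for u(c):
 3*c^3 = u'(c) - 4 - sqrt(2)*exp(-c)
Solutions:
 u(c) = C1 + 3*c^4/4 + 4*c - sqrt(2)*exp(-c)


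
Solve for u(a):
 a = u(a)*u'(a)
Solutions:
 u(a) = -sqrt(C1 + a^2)
 u(a) = sqrt(C1 + a^2)


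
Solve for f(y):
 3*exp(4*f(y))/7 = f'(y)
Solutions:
 f(y) = log(-(-1/(C1 + 12*y))^(1/4)) + log(7)/4
 f(y) = log(-1/(C1 + 12*y))/4 + log(7)/4
 f(y) = log(-I*(-1/(C1 + 12*y))^(1/4)) + log(7)/4
 f(y) = log(I*(-1/(C1 + 12*y))^(1/4)) + log(7)/4


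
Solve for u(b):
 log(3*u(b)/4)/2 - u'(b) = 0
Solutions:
 2*Integral(1/(-log(_y) - log(3) + 2*log(2)), (_y, u(b))) = C1 - b


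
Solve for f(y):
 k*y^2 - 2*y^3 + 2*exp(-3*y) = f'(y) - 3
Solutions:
 f(y) = C1 + k*y^3/3 - y^4/2 + 3*y - 2*exp(-3*y)/3


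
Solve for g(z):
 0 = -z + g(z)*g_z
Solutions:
 g(z) = -sqrt(C1 + z^2)
 g(z) = sqrt(C1 + z^2)


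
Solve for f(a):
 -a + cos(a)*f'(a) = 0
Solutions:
 f(a) = C1 + Integral(a/cos(a), a)


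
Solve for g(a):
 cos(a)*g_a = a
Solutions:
 g(a) = C1 + Integral(a/cos(a), a)


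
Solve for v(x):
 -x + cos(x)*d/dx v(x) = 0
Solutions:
 v(x) = C1 + Integral(x/cos(x), x)


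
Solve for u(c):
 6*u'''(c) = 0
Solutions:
 u(c) = C1 + C2*c + C3*c^2


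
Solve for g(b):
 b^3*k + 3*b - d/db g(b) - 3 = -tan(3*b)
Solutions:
 g(b) = C1 + b^4*k/4 + 3*b^2/2 - 3*b - log(cos(3*b))/3


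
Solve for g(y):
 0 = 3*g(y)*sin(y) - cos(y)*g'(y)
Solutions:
 g(y) = C1/cos(y)^3


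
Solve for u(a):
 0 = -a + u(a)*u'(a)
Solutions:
 u(a) = -sqrt(C1 + a^2)
 u(a) = sqrt(C1 + a^2)


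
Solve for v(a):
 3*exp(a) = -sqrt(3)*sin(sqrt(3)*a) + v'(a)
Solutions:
 v(a) = C1 + 3*exp(a) - cos(sqrt(3)*a)


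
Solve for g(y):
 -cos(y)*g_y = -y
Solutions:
 g(y) = C1 + Integral(y/cos(y), y)


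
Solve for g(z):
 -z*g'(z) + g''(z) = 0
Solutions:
 g(z) = C1 + C2*erfi(sqrt(2)*z/2)


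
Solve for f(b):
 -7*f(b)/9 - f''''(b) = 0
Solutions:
 f(b) = (C1*sin(sqrt(6)*7^(1/4)*b/6) + C2*cos(sqrt(6)*7^(1/4)*b/6))*exp(-sqrt(6)*7^(1/4)*b/6) + (C3*sin(sqrt(6)*7^(1/4)*b/6) + C4*cos(sqrt(6)*7^(1/4)*b/6))*exp(sqrt(6)*7^(1/4)*b/6)


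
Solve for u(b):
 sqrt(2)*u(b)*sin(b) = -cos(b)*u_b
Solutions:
 u(b) = C1*cos(b)^(sqrt(2))


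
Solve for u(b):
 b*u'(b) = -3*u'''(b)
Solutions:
 u(b) = C1 + Integral(C2*airyai(-3^(2/3)*b/3) + C3*airybi(-3^(2/3)*b/3), b)


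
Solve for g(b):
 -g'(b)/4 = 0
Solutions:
 g(b) = C1


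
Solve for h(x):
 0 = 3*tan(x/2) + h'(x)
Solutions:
 h(x) = C1 + 6*log(cos(x/2))


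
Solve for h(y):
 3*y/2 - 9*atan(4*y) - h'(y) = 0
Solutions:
 h(y) = C1 + 3*y^2/4 - 9*y*atan(4*y) + 9*log(16*y^2 + 1)/8


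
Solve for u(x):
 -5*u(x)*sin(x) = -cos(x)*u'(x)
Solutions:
 u(x) = C1/cos(x)^5


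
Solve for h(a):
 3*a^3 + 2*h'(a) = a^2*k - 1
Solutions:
 h(a) = C1 - 3*a^4/8 + a^3*k/6 - a/2


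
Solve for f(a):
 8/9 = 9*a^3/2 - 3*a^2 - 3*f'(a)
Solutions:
 f(a) = C1 + 3*a^4/8 - a^3/3 - 8*a/27


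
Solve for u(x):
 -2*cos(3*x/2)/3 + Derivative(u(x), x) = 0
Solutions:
 u(x) = C1 + 4*sin(3*x/2)/9


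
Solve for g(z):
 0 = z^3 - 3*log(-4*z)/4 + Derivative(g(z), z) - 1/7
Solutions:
 g(z) = C1 - z^4/4 + 3*z*log(-z)/4 + z*(-17 + 42*log(2))/28


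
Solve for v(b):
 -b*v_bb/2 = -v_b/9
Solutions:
 v(b) = C1 + C2*b^(11/9)


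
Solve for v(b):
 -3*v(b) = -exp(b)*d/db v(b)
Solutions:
 v(b) = C1*exp(-3*exp(-b))


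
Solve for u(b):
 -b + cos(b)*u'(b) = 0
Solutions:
 u(b) = C1 + Integral(b/cos(b), b)


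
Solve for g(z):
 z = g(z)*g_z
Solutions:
 g(z) = -sqrt(C1 + z^2)
 g(z) = sqrt(C1 + z^2)


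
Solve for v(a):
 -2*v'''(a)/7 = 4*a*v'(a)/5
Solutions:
 v(a) = C1 + Integral(C2*airyai(-14^(1/3)*5^(2/3)*a/5) + C3*airybi(-14^(1/3)*5^(2/3)*a/5), a)


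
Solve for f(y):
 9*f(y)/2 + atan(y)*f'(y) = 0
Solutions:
 f(y) = C1*exp(-9*Integral(1/atan(y), y)/2)


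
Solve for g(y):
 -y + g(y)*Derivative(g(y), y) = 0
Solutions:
 g(y) = -sqrt(C1 + y^2)
 g(y) = sqrt(C1 + y^2)


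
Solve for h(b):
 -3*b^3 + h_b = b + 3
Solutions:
 h(b) = C1 + 3*b^4/4 + b^2/2 + 3*b


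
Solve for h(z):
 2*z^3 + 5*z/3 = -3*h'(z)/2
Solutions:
 h(z) = C1 - z^4/3 - 5*z^2/9


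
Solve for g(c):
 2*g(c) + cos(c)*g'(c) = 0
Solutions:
 g(c) = C1*(sin(c) - 1)/(sin(c) + 1)


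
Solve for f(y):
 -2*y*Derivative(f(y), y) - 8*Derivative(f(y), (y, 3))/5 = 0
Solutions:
 f(y) = C1 + Integral(C2*airyai(-10^(1/3)*y/2) + C3*airybi(-10^(1/3)*y/2), y)


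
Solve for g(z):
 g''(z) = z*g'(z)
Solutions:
 g(z) = C1 + C2*erfi(sqrt(2)*z/2)


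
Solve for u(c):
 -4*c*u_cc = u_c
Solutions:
 u(c) = C1 + C2*c^(3/4)


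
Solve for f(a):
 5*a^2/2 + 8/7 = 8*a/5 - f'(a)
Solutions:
 f(a) = C1 - 5*a^3/6 + 4*a^2/5 - 8*a/7


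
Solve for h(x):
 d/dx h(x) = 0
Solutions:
 h(x) = C1


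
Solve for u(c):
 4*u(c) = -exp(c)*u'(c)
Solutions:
 u(c) = C1*exp(4*exp(-c))


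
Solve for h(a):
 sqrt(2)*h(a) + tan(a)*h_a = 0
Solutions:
 h(a) = C1/sin(a)^(sqrt(2))


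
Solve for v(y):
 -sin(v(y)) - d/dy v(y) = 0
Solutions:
 v(y) = -acos((-C1 - exp(2*y))/(C1 - exp(2*y))) + 2*pi
 v(y) = acos((-C1 - exp(2*y))/(C1 - exp(2*y)))


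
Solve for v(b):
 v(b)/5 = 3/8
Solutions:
 v(b) = 15/8


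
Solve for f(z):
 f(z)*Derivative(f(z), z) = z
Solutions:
 f(z) = -sqrt(C1 + z^2)
 f(z) = sqrt(C1 + z^2)


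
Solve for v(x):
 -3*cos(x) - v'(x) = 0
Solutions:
 v(x) = C1 - 3*sin(x)


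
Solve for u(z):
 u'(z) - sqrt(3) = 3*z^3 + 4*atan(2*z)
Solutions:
 u(z) = C1 + 3*z^4/4 + 4*z*atan(2*z) + sqrt(3)*z - log(4*z^2 + 1)


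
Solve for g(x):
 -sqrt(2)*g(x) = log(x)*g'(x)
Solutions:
 g(x) = C1*exp(-sqrt(2)*li(x))


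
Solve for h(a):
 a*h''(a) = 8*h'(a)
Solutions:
 h(a) = C1 + C2*a^9


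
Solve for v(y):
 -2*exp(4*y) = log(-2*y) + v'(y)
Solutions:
 v(y) = C1 - y*log(-y) + y*(1 - log(2)) - exp(4*y)/2


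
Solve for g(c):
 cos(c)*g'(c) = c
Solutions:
 g(c) = C1 + Integral(c/cos(c), c)


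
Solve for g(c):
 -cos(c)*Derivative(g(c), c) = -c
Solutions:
 g(c) = C1 + Integral(c/cos(c), c)


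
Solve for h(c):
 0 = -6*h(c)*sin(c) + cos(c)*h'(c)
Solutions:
 h(c) = C1/cos(c)^6


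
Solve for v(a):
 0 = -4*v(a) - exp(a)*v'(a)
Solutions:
 v(a) = C1*exp(4*exp(-a))


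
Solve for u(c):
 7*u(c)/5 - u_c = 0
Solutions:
 u(c) = C1*exp(7*c/5)


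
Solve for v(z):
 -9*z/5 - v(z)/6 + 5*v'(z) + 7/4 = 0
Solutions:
 v(z) = C1*exp(z/30) - 54*z/5 - 627/2


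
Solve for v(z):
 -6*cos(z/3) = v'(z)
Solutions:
 v(z) = C1 - 18*sin(z/3)


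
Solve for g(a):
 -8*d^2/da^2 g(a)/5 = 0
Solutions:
 g(a) = C1 + C2*a


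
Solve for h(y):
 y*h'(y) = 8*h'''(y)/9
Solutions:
 h(y) = C1 + Integral(C2*airyai(3^(2/3)*y/2) + C3*airybi(3^(2/3)*y/2), y)


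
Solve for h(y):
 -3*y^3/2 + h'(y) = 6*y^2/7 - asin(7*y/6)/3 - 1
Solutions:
 h(y) = C1 + 3*y^4/8 + 2*y^3/7 - y*asin(7*y/6)/3 - y - sqrt(36 - 49*y^2)/21


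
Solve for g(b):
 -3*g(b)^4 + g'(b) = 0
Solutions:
 g(b) = (-1/(C1 + 9*b))^(1/3)
 g(b) = (-1/(C1 + 3*b))^(1/3)*(-3^(2/3) - 3*3^(1/6)*I)/6
 g(b) = (-1/(C1 + 3*b))^(1/3)*(-3^(2/3) + 3*3^(1/6)*I)/6


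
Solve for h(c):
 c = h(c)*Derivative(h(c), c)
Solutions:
 h(c) = -sqrt(C1 + c^2)
 h(c) = sqrt(C1 + c^2)


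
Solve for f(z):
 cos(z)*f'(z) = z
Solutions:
 f(z) = C1 + Integral(z/cos(z), z)


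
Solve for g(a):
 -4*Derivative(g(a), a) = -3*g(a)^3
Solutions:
 g(a) = -sqrt(2)*sqrt(-1/(C1 + 3*a))
 g(a) = sqrt(2)*sqrt(-1/(C1 + 3*a))


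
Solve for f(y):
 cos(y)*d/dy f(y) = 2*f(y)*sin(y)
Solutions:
 f(y) = C1/cos(y)^2


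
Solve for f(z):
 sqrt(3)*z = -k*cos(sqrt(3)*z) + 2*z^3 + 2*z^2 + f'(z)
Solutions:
 f(z) = C1 + sqrt(3)*k*sin(sqrt(3)*z)/3 - z^4/2 - 2*z^3/3 + sqrt(3)*z^2/2


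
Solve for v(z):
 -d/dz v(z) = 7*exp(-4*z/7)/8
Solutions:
 v(z) = C1 + 49*exp(-4*z/7)/32


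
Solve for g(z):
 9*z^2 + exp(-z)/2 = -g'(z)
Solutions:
 g(z) = C1 - 3*z^3 + exp(-z)/2


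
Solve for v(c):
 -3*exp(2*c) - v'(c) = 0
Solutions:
 v(c) = C1 - 3*exp(2*c)/2


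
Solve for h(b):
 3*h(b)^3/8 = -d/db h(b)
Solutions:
 h(b) = -2*sqrt(-1/(C1 - 3*b))
 h(b) = 2*sqrt(-1/(C1 - 3*b))


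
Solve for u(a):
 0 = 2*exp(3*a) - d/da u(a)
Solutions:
 u(a) = C1 + 2*exp(3*a)/3


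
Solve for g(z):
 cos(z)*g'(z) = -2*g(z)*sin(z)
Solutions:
 g(z) = C1*cos(z)^2


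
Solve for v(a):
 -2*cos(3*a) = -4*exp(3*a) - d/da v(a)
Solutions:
 v(a) = C1 - 4*exp(3*a)/3 + 2*sin(3*a)/3


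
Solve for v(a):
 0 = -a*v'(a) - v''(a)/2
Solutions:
 v(a) = C1 + C2*erf(a)


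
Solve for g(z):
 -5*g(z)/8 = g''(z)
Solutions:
 g(z) = C1*sin(sqrt(10)*z/4) + C2*cos(sqrt(10)*z/4)


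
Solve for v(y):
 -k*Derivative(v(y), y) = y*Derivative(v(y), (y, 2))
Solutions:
 v(y) = C1 + y^(1 - re(k))*(C2*sin(log(y)*Abs(im(k))) + C3*cos(log(y)*im(k)))


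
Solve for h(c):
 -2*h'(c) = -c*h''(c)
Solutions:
 h(c) = C1 + C2*c^3


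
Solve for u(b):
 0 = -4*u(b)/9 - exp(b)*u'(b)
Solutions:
 u(b) = C1*exp(4*exp(-b)/9)


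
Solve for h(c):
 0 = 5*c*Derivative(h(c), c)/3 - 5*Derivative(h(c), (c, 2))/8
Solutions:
 h(c) = C1 + C2*erfi(2*sqrt(3)*c/3)


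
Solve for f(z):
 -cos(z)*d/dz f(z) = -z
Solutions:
 f(z) = C1 + Integral(z/cos(z), z)


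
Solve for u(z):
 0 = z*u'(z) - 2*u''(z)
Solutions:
 u(z) = C1 + C2*erfi(z/2)


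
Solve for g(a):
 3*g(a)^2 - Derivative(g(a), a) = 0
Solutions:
 g(a) = -1/(C1 + 3*a)


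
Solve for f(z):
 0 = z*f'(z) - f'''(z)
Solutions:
 f(z) = C1 + Integral(C2*airyai(z) + C3*airybi(z), z)


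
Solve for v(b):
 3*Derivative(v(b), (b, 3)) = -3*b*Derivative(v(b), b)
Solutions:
 v(b) = C1 + Integral(C2*airyai(-b) + C3*airybi(-b), b)


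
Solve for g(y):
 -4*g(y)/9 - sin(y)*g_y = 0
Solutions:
 g(y) = C1*(cos(y) + 1)^(2/9)/(cos(y) - 1)^(2/9)


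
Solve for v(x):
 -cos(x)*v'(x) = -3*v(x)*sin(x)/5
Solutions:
 v(x) = C1/cos(x)^(3/5)


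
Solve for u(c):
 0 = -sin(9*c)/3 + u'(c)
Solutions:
 u(c) = C1 - cos(9*c)/27


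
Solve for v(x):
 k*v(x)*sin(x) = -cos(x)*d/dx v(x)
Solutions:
 v(x) = C1*exp(k*log(cos(x)))


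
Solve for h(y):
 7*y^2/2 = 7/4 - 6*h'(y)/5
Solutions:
 h(y) = C1 - 35*y^3/36 + 35*y/24


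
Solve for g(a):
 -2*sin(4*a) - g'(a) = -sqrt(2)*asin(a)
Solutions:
 g(a) = C1 + sqrt(2)*(a*asin(a) + sqrt(1 - a^2)) + cos(4*a)/2


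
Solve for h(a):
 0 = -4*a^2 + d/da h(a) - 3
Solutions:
 h(a) = C1 + 4*a^3/3 + 3*a


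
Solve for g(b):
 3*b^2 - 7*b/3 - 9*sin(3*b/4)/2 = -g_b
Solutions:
 g(b) = C1 - b^3 + 7*b^2/6 - 6*cos(3*b/4)


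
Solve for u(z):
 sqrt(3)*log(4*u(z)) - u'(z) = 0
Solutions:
 -sqrt(3)*Integral(1/(log(_y) + 2*log(2)), (_y, u(z)))/3 = C1 - z


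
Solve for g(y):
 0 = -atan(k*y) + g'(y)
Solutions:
 g(y) = C1 + Piecewise((y*atan(k*y) - log(k^2*y^2 + 1)/(2*k), Ne(k, 0)), (0, True))


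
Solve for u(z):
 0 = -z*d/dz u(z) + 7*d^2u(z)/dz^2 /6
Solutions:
 u(z) = C1 + C2*erfi(sqrt(21)*z/7)


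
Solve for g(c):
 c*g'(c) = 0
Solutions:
 g(c) = C1


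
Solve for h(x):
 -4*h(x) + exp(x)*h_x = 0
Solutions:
 h(x) = C1*exp(-4*exp(-x))


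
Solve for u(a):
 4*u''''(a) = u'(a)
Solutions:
 u(a) = C1 + C4*exp(2^(1/3)*a/2) + (C2*sin(2^(1/3)*sqrt(3)*a/4) + C3*cos(2^(1/3)*sqrt(3)*a/4))*exp(-2^(1/3)*a/4)


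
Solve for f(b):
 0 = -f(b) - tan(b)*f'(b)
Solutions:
 f(b) = C1/sin(b)


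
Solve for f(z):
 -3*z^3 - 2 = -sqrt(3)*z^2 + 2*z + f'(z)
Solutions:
 f(z) = C1 - 3*z^4/4 + sqrt(3)*z^3/3 - z^2 - 2*z


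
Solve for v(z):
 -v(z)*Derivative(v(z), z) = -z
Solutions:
 v(z) = -sqrt(C1 + z^2)
 v(z) = sqrt(C1 + z^2)


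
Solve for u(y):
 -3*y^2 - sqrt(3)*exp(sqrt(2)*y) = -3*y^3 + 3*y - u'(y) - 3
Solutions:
 u(y) = C1 - 3*y^4/4 + y^3 + 3*y^2/2 - 3*y + sqrt(6)*exp(sqrt(2)*y)/2


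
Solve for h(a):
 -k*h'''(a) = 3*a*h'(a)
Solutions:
 h(a) = C1 + Integral(C2*airyai(3^(1/3)*a*(-1/k)^(1/3)) + C3*airybi(3^(1/3)*a*(-1/k)^(1/3)), a)


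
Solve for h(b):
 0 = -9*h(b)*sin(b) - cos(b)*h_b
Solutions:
 h(b) = C1*cos(b)^9


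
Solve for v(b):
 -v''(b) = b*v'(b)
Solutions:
 v(b) = C1 + C2*erf(sqrt(2)*b/2)


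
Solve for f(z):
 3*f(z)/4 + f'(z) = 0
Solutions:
 f(z) = C1*exp(-3*z/4)


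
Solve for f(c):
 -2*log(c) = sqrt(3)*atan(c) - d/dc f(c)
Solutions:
 f(c) = C1 + 2*c*log(c) - 2*c + sqrt(3)*(c*atan(c) - log(c^2 + 1)/2)


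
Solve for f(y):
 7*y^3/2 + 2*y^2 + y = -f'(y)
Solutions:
 f(y) = C1 - 7*y^4/8 - 2*y^3/3 - y^2/2


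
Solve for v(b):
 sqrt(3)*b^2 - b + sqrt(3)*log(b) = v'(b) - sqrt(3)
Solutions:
 v(b) = C1 + sqrt(3)*b^3/3 - b^2/2 + sqrt(3)*b*log(b)


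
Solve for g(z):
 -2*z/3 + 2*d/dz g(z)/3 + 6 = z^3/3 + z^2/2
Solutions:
 g(z) = C1 + z^4/8 + z^3/4 + z^2/2 - 9*z


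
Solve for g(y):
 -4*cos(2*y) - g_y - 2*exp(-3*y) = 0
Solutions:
 g(y) = C1 - 2*sin(2*y) + 2*exp(-3*y)/3


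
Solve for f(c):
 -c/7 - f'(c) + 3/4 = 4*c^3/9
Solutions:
 f(c) = C1 - c^4/9 - c^2/14 + 3*c/4


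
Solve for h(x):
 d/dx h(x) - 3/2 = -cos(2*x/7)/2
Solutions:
 h(x) = C1 + 3*x/2 - 7*sin(2*x/7)/4


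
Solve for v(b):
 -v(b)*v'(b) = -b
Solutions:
 v(b) = -sqrt(C1 + b^2)
 v(b) = sqrt(C1 + b^2)


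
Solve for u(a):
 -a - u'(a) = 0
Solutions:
 u(a) = C1 - a^2/2


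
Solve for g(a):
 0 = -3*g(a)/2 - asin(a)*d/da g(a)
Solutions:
 g(a) = C1*exp(-3*Integral(1/asin(a), a)/2)


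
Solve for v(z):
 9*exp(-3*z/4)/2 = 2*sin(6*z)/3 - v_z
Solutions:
 v(z) = C1 - cos(6*z)/9 + 6*exp(-3*z/4)


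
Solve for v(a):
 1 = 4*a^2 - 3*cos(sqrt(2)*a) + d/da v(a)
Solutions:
 v(a) = C1 - 4*a^3/3 + a + 3*sqrt(2)*sin(sqrt(2)*a)/2


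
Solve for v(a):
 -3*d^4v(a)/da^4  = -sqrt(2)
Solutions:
 v(a) = C1 + C2*a + C3*a^2 + C4*a^3 + sqrt(2)*a^4/72


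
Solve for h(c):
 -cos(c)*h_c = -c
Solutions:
 h(c) = C1 + Integral(c/cos(c), c)


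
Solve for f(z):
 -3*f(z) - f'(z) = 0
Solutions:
 f(z) = C1*exp(-3*z)


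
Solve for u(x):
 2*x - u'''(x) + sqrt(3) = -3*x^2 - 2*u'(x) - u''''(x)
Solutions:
 u(x) = C1 + C4*exp(-x) - x^3/2 - x^2/2 - 3*x/2 - sqrt(3)*x/2 + (C2*sin(x) + C3*cos(x))*exp(x)


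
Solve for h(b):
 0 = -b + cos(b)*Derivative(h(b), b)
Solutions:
 h(b) = C1 + Integral(b/cos(b), b)


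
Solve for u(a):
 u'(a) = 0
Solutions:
 u(a) = C1


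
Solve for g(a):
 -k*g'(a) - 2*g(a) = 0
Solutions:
 g(a) = C1*exp(-2*a/k)


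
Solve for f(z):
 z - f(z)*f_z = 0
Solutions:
 f(z) = -sqrt(C1 + z^2)
 f(z) = sqrt(C1 + z^2)


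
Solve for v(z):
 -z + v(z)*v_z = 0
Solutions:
 v(z) = -sqrt(C1 + z^2)
 v(z) = sqrt(C1 + z^2)


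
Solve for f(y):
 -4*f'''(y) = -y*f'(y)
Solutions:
 f(y) = C1 + Integral(C2*airyai(2^(1/3)*y/2) + C3*airybi(2^(1/3)*y/2), y)


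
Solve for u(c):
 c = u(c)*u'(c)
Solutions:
 u(c) = -sqrt(C1 + c^2)
 u(c) = sqrt(C1 + c^2)


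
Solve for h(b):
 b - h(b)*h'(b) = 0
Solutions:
 h(b) = -sqrt(C1 + b^2)
 h(b) = sqrt(C1 + b^2)


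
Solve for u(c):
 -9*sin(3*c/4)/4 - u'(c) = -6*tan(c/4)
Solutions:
 u(c) = C1 - 24*log(cos(c/4)) + 3*cos(3*c/4)


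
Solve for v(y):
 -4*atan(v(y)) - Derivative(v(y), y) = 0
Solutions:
 Integral(1/atan(_y), (_y, v(y))) = C1 - 4*y


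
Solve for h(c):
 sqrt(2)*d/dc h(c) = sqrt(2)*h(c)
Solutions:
 h(c) = C1*exp(c)


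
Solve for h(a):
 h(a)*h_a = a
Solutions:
 h(a) = -sqrt(C1 + a^2)
 h(a) = sqrt(C1 + a^2)


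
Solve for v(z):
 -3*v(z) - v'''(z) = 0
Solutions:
 v(z) = C3*exp(-3^(1/3)*z) + (C1*sin(3^(5/6)*z/2) + C2*cos(3^(5/6)*z/2))*exp(3^(1/3)*z/2)


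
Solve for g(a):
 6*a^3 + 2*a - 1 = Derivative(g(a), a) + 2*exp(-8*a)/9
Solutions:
 g(a) = C1 + 3*a^4/2 + a^2 - a + exp(-8*a)/36


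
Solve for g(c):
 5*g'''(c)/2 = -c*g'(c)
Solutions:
 g(c) = C1 + Integral(C2*airyai(-2^(1/3)*5^(2/3)*c/5) + C3*airybi(-2^(1/3)*5^(2/3)*c/5), c)


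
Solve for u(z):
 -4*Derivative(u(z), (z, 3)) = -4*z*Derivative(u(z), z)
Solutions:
 u(z) = C1 + Integral(C2*airyai(z) + C3*airybi(z), z)


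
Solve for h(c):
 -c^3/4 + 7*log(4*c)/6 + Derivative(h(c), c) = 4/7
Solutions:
 h(c) = C1 + c^4/16 - 7*c*log(c)/6 - 7*c*log(2)/3 + 73*c/42


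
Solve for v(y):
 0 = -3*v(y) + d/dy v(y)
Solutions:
 v(y) = C1*exp(3*y)


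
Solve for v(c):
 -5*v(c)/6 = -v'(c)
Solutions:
 v(c) = C1*exp(5*c/6)


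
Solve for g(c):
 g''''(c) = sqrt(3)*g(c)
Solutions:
 g(c) = C1*exp(-3^(1/8)*c) + C2*exp(3^(1/8)*c) + C3*sin(3^(1/8)*c) + C4*cos(3^(1/8)*c)


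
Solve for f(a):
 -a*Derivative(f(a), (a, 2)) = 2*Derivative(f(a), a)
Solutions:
 f(a) = C1 + C2/a


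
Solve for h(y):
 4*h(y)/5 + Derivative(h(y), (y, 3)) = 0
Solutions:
 h(y) = C3*exp(-10^(2/3)*y/5) + (C1*sin(10^(2/3)*sqrt(3)*y/10) + C2*cos(10^(2/3)*sqrt(3)*y/10))*exp(10^(2/3)*y/10)


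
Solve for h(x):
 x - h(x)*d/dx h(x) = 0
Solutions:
 h(x) = -sqrt(C1 + x^2)
 h(x) = sqrt(C1 + x^2)


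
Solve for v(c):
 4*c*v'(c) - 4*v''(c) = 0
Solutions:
 v(c) = C1 + C2*erfi(sqrt(2)*c/2)


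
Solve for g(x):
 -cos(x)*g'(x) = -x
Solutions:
 g(x) = C1 + Integral(x/cos(x), x)


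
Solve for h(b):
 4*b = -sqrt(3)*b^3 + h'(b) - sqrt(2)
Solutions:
 h(b) = C1 + sqrt(3)*b^4/4 + 2*b^2 + sqrt(2)*b


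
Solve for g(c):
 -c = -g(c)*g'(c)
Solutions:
 g(c) = -sqrt(C1 + c^2)
 g(c) = sqrt(C1 + c^2)


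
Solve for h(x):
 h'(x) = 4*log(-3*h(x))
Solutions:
 -Integral(1/(log(-_y) + log(3)), (_y, h(x)))/4 = C1 - x


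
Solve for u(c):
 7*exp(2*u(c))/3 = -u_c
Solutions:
 u(c) = log(-sqrt(1/(C1 + 7*c))) - log(2) + log(6)/2
 u(c) = log(1/(C1 + 7*c))/2 - log(2) + log(6)/2


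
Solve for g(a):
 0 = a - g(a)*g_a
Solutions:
 g(a) = -sqrt(C1 + a^2)
 g(a) = sqrt(C1 + a^2)


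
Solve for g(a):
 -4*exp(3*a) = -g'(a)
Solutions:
 g(a) = C1 + 4*exp(3*a)/3


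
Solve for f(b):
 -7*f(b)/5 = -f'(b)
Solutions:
 f(b) = C1*exp(7*b/5)


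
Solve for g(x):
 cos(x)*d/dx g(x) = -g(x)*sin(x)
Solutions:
 g(x) = C1*cos(x)


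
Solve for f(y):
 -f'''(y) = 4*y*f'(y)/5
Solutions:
 f(y) = C1 + Integral(C2*airyai(-10^(2/3)*y/5) + C3*airybi(-10^(2/3)*y/5), y)


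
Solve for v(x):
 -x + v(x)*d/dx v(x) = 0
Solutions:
 v(x) = -sqrt(C1 + x^2)
 v(x) = sqrt(C1 + x^2)


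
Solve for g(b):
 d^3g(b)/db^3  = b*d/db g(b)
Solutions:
 g(b) = C1 + Integral(C2*airyai(b) + C3*airybi(b), b)


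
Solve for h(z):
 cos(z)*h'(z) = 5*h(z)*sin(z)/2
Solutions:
 h(z) = C1/cos(z)^(5/2)


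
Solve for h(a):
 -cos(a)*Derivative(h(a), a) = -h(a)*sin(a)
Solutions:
 h(a) = C1/cos(a)


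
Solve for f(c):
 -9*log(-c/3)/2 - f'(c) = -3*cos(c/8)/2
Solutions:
 f(c) = C1 - 9*c*log(-c)/2 + 9*c/2 + 9*c*log(3)/2 + 12*sin(c/8)


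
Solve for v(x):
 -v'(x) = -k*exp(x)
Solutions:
 v(x) = C1 + k*exp(x)


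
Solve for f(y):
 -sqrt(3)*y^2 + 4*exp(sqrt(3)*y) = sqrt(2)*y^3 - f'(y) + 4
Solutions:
 f(y) = C1 + sqrt(2)*y^4/4 + sqrt(3)*y^3/3 + 4*y - 4*sqrt(3)*exp(sqrt(3)*y)/3


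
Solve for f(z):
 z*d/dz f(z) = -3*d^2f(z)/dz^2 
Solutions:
 f(z) = C1 + C2*erf(sqrt(6)*z/6)


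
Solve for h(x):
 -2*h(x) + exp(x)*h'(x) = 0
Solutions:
 h(x) = C1*exp(-2*exp(-x))


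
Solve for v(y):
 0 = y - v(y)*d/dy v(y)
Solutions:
 v(y) = -sqrt(C1 + y^2)
 v(y) = sqrt(C1 + y^2)


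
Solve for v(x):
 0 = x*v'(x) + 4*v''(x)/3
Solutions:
 v(x) = C1 + C2*erf(sqrt(6)*x/4)


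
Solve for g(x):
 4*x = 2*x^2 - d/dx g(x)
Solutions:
 g(x) = C1 + 2*x^3/3 - 2*x^2


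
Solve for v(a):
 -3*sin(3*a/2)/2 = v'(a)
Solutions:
 v(a) = C1 + cos(3*a/2)


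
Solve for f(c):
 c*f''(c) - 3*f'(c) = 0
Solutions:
 f(c) = C1 + C2*c^4


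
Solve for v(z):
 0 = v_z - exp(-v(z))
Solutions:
 v(z) = log(C1 + z)


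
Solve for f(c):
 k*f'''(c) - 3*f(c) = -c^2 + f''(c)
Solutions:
 f(c) = C1*exp(c*(-(sqrt(((81 + 2/k^2)^2 - 4/k^4)/k^2)/2 - 81/(2*k) - 1/k^3)^(1/3) + 1/k - 1/(k^2*(sqrt(((81 + 2/k^2)^2 - 4/k^4)/k^2)/2 - 81/(2*k) - 1/k^3)^(1/3)))/3) + C2*exp(c*((sqrt(((81 + 2/k^2)^2 - 4/k^4)/k^2)/2 - 81/(2*k) - 1/k^3)^(1/3) - sqrt(3)*I*(sqrt(((81 + 2/k^2)^2 - 4/k^4)/k^2)/2 - 81/(2*k) - 1/k^3)^(1/3) + 2/k - 4/(k^2*(-1 + sqrt(3)*I)*(sqrt(((81 + 2/k^2)^2 - 4/k^4)/k^2)/2 - 81/(2*k) - 1/k^3)^(1/3)))/6) + C3*exp(c*((sqrt(((81 + 2/k^2)^2 - 4/k^4)/k^2)/2 - 81/(2*k) - 1/k^3)^(1/3) + sqrt(3)*I*(sqrt(((81 + 2/k^2)^2 - 4/k^4)/k^2)/2 - 81/(2*k) - 1/k^3)^(1/3) + 2/k + 4/(k^2*(1 + sqrt(3)*I)*(sqrt(((81 + 2/k^2)^2 - 4/k^4)/k^2)/2 - 81/(2*k) - 1/k^3)^(1/3)))/6) + c^2/3 - 2/9


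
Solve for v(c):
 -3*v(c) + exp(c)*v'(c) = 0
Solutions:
 v(c) = C1*exp(-3*exp(-c))


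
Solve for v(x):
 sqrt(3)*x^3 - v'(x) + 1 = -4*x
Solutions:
 v(x) = C1 + sqrt(3)*x^4/4 + 2*x^2 + x


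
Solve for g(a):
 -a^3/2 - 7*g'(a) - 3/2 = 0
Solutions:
 g(a) = C1 - a^4/56 - 3*a/14


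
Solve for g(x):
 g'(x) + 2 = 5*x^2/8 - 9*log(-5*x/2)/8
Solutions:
 g(x) = C1 + 5*x^3/24 - 9*x*log(-x)/8 + x*(-9*log(5) - 7 + 9*log(2))/8


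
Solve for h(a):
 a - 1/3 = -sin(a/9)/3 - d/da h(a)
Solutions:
 h(a) = C1 - a^2/2 + a/3 + 3*cos(a/9)


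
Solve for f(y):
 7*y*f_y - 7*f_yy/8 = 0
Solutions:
 f(y) = C1 + C2*erfi(2*y)


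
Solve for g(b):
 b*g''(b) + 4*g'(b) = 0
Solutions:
 g(b) = C1 + C2/b^3


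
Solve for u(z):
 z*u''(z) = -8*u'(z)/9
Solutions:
 u(z) = C1 + C2*z^(1/9)


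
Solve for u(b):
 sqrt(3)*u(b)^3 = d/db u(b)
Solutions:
 u(b) = -sqrt(2)*sqrt(-1/(C1 + sqrt(3)*b))/2
 u(b) = sqrt(2)*sqrt(-1/(C1 + sqrt(3)*b))/2


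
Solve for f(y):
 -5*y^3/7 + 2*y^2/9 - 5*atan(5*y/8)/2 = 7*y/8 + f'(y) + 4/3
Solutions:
 f(y) = C1 - 5*y^4/28 + 2*y^3/27 - 7*y^2/16 - 5*y*atan(5*y/8)/2 - 4*y/3 + 2*log(25*y^2 + 64)


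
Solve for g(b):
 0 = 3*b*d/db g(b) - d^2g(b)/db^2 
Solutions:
 g(b) = C1 + C2*erfi(sqrt(6)*b/2)


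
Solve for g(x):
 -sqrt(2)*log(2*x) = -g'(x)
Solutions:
 g(x) = C1 + sqrt(2)*x*log(x) - sqrt(2)*x + sqrt(2)*x*log(2)


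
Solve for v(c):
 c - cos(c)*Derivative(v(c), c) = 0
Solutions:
 v(c) = C1 + Integral(c/cos(c), c)


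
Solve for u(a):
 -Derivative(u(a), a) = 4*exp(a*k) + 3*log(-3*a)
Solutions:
 u(a) = C1 - 3*a*log(-a) + 3*a*(1 - log(3)) + Piecewise((-4*exp(a*k)/k, Ne(k, 0)), (-4*a, True))


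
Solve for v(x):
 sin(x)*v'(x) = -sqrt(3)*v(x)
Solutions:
 v(x) = C1*(cos(x) + 1)^(sqrt(3)/2)/(cos(x) - 1)^(sqrt(3)/2)


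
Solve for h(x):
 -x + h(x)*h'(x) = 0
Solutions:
 h(x) = -sqrt(C1 + x^2)
 h(x) = sqrt(C1 + x^2)


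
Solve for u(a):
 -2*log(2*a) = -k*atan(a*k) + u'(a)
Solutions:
 u(a) = C1 - 2*a*log(a) - 2*a*log(2) + 2*a + k*Piecewise((a*atan(a*k) - log(a^2*k^2 + 1)/(2*k), Ne(k, 0)), (0, True))


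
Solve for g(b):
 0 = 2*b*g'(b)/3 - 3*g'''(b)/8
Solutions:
 g(b) = C1 + Integral(C2*airyai(2*6^(1/3)*b/3) + C3*airybi(2*6^(1/3)*b/3), b)


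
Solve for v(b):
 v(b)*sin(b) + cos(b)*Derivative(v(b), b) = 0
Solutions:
 v(b) = C1*cos(b)


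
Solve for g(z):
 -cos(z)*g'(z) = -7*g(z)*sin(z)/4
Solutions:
 g(z) = C1/cos(z)^(7/4)


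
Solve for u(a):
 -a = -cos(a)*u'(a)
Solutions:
 u(a) = C1 + Integral(a/cos(a), a)


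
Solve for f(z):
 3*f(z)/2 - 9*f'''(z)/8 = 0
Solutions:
 f(z) = C3*exp(6^(2/3)*z/3) + (C1*sin(2^(2/3)*3^(1/6)*z/2) + C2*cos(2^(2/3)*3^(1/6)*z/2))*exp(-6^(2/3)*z/6)


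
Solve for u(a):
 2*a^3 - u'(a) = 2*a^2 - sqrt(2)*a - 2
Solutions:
 u(a) = C1 + a^4/2 - 2*a^3/3 + sqrt(2)*a^2/2 + 2*a


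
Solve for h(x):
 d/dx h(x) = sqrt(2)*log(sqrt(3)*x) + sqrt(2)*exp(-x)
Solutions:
 h(x) = C1 + sqrt(2)*x*log(x) + sqrt(2)*x*(-1 + log(3)/2) - sqrt(2)*exp(-x)


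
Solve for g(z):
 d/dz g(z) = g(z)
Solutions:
 g(z) = C1*exp(z)


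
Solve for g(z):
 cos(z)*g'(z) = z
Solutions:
 g(z) = C1 + Integral(z/cos(z), z)


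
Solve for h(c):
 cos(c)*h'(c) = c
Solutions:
 h(c) = C1 + Integral(c/cos(c), c)


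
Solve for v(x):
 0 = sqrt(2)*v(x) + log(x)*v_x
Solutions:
 v(x) = C1*exp(-sqrt(2)*li(x))


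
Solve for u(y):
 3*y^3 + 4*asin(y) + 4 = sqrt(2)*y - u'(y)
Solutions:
 u(y) = C1 - 3*y^4/4 + sqrt(2)*y^2/2 - 4*y*asin(y) - 4*y - 4*sqrt(1 - y^2)


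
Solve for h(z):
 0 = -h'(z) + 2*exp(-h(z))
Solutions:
 h(z) = log(C1 + 2*z)


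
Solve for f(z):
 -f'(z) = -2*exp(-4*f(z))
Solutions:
 f(z) = log(-I*(C1 + 8*z)^(1/4))
 f(z) = log(I*(C1 + 8*z)^(1/4))
 f(z) = log(-(C1 + 8*z)^(1/4))
 f(z) = log(C1 + 8*z)/4


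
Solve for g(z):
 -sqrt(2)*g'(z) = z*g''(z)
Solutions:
 g(z) = C1 + C2*z^(1 - sqrt(2))


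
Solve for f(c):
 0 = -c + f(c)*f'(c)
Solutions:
 f(c) = -sqrt(C1 + c^2)
 f(c) = sqrt(C1 + c^2)


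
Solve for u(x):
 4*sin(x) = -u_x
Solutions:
 u(x) = C1 + 4*cos(x)


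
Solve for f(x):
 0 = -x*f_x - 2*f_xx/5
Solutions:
 f(x) = C1 + C2*erf(sqrt(5)*x/2)


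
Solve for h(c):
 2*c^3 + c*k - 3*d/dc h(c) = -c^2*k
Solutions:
 h(c) = C1 + c^4/6 + c^3*k/9 + c^2*k/6


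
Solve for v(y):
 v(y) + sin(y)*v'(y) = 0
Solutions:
 v(y) = C1*sqrt(cos(y) + 1)/sqrt(cos(y) - 1)


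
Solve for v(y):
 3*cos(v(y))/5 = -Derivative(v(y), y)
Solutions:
 3*y/5 - log(sin(v(y)) - 1)/2 + log(sin(v(y)) + 1)/2 = C1


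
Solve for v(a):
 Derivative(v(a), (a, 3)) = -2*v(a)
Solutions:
 v(a) = C3*exp(-2^(1/3)*a) + (C1*sin(2^(1/3)*sqrt(3)*a/2) + C2*cos(2^(1/3)*sqrt(3)*a/2))*exp(2^(1/3)*a/2)


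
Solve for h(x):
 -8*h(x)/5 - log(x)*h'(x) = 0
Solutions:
 h(x) = C1*exp(-8*li(x)/5)


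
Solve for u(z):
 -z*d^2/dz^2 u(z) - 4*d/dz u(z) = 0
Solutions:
 u(z) = C1 + C2/z^3


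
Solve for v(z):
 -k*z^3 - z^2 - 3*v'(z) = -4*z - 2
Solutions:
 v(z) = C1 - k*z^4/12 - z^3/9 + 2*z^2/3 + 2*z/3


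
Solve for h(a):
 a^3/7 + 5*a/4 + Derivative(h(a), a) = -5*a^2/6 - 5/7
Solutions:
 h(a) = C1 - a^4/28 - 5*a^3/18 - 5*a^2/8 - 5*a/7


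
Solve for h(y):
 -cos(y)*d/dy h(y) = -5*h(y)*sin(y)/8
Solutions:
 h(y) = C1/cos(y)^(5/8)


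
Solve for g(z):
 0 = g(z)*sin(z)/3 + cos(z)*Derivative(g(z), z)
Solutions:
 g(z) = C1*cos(z)^(1/3)


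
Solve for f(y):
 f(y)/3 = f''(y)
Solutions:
 f(y) = C1*exp(-sqrt(3)*y/3) + C2*exp(sqrt(3)*y/3)


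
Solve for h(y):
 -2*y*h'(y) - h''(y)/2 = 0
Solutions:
 h(y) = C1 + C2*erf(sqrt(2)*y)


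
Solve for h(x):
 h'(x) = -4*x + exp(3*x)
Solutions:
 h(x) = C1 - 2*x^2 + exp(3*x)/3


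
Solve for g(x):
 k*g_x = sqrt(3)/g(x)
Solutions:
 g(x) = -sqrt(C1 + 2*sqrt(3)*x/k)
 g(x) = sqrt(C1 + 2*sqrt(3)*x/k)


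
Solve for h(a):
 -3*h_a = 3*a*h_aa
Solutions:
 h(a) = C1 + C2*log(a)


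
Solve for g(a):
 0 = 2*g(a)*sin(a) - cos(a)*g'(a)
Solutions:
 g(a) = C1/cos(a)^2


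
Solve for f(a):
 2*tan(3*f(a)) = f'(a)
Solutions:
 f(a) = -asin(C1*exp(6*a))/3 + pi/3
 f(a) = asin(C1*exp(6*a))/3


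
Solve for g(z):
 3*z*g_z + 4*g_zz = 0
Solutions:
 g(z) = C1 + C2*erf(sqrt(6)*z/4)


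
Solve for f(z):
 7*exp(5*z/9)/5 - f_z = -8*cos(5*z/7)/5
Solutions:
 f(z) = C1 + 63*exp(5*z/9)/25 + 56*sin(5*z/7)/25


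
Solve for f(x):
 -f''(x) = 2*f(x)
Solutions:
 f(x) = C1*sin(sqrt(2)*x) + C2*cos(sqrt(2)*x)


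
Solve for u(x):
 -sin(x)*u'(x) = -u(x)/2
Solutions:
 u(x) = C1*(cos(x) - 1)^(1/4)/(cos(x) + 1)^(1/4)


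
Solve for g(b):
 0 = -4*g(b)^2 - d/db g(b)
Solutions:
 g(b) = 1/(C1 + 4*b)


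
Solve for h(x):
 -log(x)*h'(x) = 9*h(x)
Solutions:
 h(x) = C1*exp(-9*li(x))


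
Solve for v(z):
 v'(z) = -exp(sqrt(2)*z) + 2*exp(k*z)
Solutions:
 v(z) = C1 - sqrt(2)*exp(sqrt(2)*z)/2 + 2*exp(k*z)/k


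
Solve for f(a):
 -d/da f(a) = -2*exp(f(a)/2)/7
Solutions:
 f(a) = 2*log(-1/(C1 + 2*a)) + 2*log(14)


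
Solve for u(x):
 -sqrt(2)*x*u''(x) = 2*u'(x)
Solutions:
 u(x) = C1 + C2*x^(1 - sqrt(2))


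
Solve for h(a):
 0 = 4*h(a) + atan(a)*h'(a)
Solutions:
 h(a) = C1*exp(-4*Integral(1/atan(a), a))


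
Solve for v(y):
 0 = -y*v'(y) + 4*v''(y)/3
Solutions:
 v(y) = C1 + C2*erfi(sqrt(6)*y/4)


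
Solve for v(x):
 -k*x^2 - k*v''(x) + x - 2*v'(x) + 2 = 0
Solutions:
 v(x) = C1 + C2*exp(-2*x/k) - k^3*x/4 + k^2*x^2/4 - k*x^3/6 - k*x/4 + x^2/4 + x


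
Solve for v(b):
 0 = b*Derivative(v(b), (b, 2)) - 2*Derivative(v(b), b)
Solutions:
 v(b) = C1 + C2*b^3


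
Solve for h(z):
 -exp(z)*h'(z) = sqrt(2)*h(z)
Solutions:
 h(z) = C1*exp(sqrt(2)*exp(-z))


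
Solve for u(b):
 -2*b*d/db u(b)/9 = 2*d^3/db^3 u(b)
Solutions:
 u(b) = C1 + Integral(C2*airyai(-3^(1/3)*b/3) + C3*airybi(-3^(1/3)*b/3), b)


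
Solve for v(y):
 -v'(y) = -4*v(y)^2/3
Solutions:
 v(y) = -3/(C1 + 4*y)


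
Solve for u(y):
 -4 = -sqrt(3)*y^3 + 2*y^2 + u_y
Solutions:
 u(y) = C1 + sqrt(3)*y^4/4 - 2*y^3/3 - 4*y


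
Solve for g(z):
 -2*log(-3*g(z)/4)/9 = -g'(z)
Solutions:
 -9*Integral(1/(log(-_y) - 2*log(2) + log(3)), (_y, g(z)))/2 = C1 - z


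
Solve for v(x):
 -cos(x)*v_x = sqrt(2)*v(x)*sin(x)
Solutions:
 v(x) = C1*cos(x)^(sqrt(2))


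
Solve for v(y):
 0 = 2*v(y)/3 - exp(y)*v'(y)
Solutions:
 v(y) = C1*exp(-2*exp(-y)/3)


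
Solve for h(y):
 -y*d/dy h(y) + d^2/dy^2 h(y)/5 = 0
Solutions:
 h(y) = C1 + C2*erfi(sqrt(10)*y/2)


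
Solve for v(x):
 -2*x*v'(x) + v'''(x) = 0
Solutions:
 v(x) = C1 + Integral(C2*airyai(2^(1/3)*x) + C3*airybi(2^(1/3)*x), x)


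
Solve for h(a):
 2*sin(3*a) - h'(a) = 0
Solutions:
 h(a) = C1 - 2*cos(3*a)/3


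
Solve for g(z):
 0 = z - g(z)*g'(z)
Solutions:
 g(z) = -sqrt(C1 + z^2)
 g(z) = sqrt(C1 + z^2)


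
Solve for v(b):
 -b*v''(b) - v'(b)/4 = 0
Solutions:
 v(b) = C1 + C2*b^(3/4)


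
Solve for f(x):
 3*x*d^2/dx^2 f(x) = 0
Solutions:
 f(x) = C1 + C2*x


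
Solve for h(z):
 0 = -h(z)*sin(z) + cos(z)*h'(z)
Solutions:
 h(z) = C1/cos(z)


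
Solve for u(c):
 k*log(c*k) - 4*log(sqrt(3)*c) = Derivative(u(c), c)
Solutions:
 u(c) = C1 + c*(k - 4)*log(c) + c*(k*log(k) - k - 2*log(3) + 4)


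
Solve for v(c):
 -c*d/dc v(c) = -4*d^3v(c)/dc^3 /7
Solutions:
 v(c) = C1 + Integral(C2*airyai(14^(1/3)*c/2) + C3*airybi(14^(1/3)*c/2), c)


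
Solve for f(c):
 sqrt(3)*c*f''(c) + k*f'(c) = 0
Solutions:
 f(c) = C1 + c^(-sqrt(3)*re(k)/3 + 1)*(C2*sin(sqrt(3)*log(c)*Abs(im(k))/3) + C3*cos(sqrt(3)*log(c)*im(k)/3))


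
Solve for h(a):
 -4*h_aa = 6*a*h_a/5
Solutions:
 h(a) = C1 + C2*erf(sqrt(15)*a/10)


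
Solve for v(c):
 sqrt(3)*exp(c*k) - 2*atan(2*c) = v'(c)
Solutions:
 v(c) = C1 - 2*c*atan(2*c) + sqrt(3)*Piecewise((exp(c*k)/k, Ne(k, 0)), (c, True)) + log(4*c^2 + 1)/2


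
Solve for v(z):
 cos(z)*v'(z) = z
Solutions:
 v(z) = C1 + Integral(z/cos(z), z)


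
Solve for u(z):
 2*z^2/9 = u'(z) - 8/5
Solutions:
 u(z) = C1 + 2*z^3/27 + 8*z/5


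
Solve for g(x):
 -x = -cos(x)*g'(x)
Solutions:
 g(x) = C1 + Integral(x/cos(x), x)


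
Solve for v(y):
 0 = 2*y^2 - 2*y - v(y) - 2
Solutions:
 v(y) = 2*y^2 - 2*y - 2


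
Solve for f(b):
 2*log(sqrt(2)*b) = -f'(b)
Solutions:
 f(b) = C1 - 2*b*log(b) - b*log(2) + 2*b


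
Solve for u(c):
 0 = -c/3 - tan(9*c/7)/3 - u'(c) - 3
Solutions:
 u(c) = C1 - c^2/6 - 3*c + 7*log(cos(9*c/7))/27


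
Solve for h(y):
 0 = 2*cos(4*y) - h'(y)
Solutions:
 h(y) = C1 + sin(4*y)/2


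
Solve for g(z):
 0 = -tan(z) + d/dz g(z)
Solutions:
 g(z) = C1 - log(cos(z))


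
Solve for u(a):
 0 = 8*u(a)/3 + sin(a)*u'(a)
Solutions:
 u(a) = C1*(cos(a) + 1)^(4/3)/(cos(a) - 1)^(4/3)


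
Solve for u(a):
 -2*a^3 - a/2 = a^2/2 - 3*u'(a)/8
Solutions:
 u(a) = C1 + 4*a^4/3 + 4*a^3/9 + 2*a^2/3


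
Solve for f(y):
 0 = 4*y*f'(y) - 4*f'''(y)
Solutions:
 f(y) = C1 + Integral(C2*airyai(y) + C3*airybi(y), y)


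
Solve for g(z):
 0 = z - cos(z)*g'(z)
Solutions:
 g(z) = C1 + Integral(z/cos(z), z)


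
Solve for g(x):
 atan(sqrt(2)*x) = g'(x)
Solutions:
 g(x) = C1 + x*atan(sqrt(2)*x) - sqrt(2)*log(2*x^2 + 1)/4


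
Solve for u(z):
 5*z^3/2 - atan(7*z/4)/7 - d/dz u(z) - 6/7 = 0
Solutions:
 u(z) = C1 + 5*z^4/8 - z*atan(7*z/4)/7 - 6*z/7 + 2*log(49*z^2 + 16)/49


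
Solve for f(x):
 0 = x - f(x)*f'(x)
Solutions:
 f(x) = -sqrt(C1 + x^2)
 f(x) = sqrt(C1 + x^2)


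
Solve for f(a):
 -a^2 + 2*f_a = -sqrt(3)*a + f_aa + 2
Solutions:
 f(a) = C1 + C2*exp(2*a) + a^3/6 - sqrt(3)*a^2/4 + a^2/4 - sqrt(3)*a/4 + 5*a/4


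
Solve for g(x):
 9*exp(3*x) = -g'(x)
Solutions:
 g(x) = C1 - 3*exp(3*x)


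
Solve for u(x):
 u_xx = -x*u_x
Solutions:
 u(x) = C1 + C2*erf(sqrt(2)*x/2)


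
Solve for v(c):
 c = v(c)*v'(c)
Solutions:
 v(c) = -sqrt(C1 + c^2)
 v(c) = sqrt(C1 + c^2)


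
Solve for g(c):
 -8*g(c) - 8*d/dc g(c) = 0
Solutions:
 g(c) = C1*exp(-c)


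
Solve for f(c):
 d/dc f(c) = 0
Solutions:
 f(c) = C1


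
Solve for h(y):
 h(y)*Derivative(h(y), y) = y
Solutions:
 h(y) = -sqrt(C1 + y^2)
 h(y) = sqrt(C1 + y^2)


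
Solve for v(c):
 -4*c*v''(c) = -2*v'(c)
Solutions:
 v(c) = C1 + C2*c^(3/2)
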